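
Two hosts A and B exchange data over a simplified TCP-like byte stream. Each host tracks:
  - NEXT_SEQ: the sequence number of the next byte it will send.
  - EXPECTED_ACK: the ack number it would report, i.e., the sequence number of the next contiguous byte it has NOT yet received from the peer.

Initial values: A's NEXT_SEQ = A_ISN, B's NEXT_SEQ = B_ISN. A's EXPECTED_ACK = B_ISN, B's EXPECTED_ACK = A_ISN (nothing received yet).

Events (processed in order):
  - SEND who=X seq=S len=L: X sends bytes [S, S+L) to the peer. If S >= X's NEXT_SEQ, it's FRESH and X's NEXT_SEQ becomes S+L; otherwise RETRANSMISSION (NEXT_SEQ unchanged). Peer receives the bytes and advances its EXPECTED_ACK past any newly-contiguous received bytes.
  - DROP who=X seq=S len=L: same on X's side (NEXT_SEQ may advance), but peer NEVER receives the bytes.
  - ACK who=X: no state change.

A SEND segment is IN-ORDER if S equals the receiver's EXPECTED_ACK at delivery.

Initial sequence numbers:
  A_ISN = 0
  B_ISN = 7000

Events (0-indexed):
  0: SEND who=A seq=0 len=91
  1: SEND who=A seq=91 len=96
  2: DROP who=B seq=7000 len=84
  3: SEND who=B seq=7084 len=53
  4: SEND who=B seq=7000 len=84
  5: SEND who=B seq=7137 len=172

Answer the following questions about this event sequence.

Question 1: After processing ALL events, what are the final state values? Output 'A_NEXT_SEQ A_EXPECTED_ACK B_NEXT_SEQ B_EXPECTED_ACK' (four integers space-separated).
Answer: 187 7309 7309 187

Derivation:
After event 0: A_seq=91 A_ack=7000 B_seq=7000 B_ack=91
After event 1: A_seq=187 A_ack=7000 B_seq=7000 B_ack=187
After event 2: A_seq=187 A_ack=7000 B_seq=7084 B_ack=187
After event 3: A_seq=187 A_ack=7000 B_seq=7137 B_ack=187
After event 4: A_seq=187 A_ack=7137 B_seq=7137 B_ack=187
After event 5: A_seq=187 A_ack=7309 B_seq=7309 B_ack=187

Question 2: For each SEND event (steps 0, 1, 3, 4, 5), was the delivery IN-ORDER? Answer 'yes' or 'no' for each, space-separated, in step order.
Answer: yes yes no yes yes

Derivation:
Step 0: SEND seq=0 -> in-order
Step 1: SEND seq=91 -> in-order
Step 3: SEND seq=7084 -> out-of-order
Step 4: SEND seq=7000 -> in-order
Step 5: SEND seq=7137 -> in-order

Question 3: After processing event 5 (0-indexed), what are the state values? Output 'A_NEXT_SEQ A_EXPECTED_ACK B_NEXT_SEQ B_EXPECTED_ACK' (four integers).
After event 0: A_seq=91 A_ack=7000 B_seq=7000 B_ack=91
After event 1: A_seq=187 A_ack=7000 B_seq=7000 B_ack=187
After event 2: A_seq=187 A_ack=7000 B_seq=7084 B_ack=187
After event 3: A_seq=187 A_ack=7000 B_seq=7137 B_ack=187
After event 4: A_seq=187 A_ack=7137 B_seq=7137 B_ack=187
After event 5: A_seq=187 A_ack=7309 B_seq=7309 B_ack=187

187 7309 7309 187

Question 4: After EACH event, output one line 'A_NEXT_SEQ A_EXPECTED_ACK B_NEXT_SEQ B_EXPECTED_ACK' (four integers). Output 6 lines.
91 7000 7000 91
187 7000 7000 187
187 7000 7084 187
187 7000 7137 187
187 7137 7137 187
187 7309 7309 187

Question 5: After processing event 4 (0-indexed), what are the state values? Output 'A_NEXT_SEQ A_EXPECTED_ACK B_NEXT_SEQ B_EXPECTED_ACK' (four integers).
After event 0: A_seq=91 A_ack=7000 B_seq=7000 B_ack=91
After event 1: A_seq=187 A_ack=7000 B_seq=7000 B_ack=187
After event 2: A_seq=187 A_ack=7000 B_seq=7084 B_ack=187
After event 3: A_seq=187 A_ack=7000 B_seq=7137 B_ack=187
After event 4: A_seq=187 A_ack=7137 B_seq=7137 B_ack=187

187 7137 7137 187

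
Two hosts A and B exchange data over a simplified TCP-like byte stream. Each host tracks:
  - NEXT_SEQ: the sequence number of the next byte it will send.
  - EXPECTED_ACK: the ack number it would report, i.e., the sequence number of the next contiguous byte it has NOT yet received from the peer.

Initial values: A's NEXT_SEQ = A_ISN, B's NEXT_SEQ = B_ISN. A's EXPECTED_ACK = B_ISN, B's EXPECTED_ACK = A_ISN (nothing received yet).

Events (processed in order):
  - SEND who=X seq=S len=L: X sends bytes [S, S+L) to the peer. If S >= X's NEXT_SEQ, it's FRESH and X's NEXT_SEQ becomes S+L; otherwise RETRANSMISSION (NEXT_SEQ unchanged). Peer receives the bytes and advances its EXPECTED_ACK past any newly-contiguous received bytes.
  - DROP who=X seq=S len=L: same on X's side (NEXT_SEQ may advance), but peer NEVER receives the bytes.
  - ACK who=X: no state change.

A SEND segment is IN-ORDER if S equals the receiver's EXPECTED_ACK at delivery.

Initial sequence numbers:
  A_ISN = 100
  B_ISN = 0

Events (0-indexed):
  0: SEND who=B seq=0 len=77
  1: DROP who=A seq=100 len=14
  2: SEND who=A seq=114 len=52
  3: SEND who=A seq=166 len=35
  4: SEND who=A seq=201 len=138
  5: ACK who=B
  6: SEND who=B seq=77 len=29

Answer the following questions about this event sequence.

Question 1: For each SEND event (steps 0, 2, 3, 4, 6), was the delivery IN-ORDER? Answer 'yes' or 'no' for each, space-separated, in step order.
Answer: yes no no no yes

Derivation:
Step 0: SEND seq=0 -> in-order
Step 2: SEND seq=114 -> out-of-order
Step 3: SEND seq=166 -> out-of-order
Step 4: SEND seq=201 -> out-of-order
Step 6: SEND seq=77 -> in-order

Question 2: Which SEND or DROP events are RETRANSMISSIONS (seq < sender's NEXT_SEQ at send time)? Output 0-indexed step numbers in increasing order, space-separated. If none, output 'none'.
Answer: none

Derivation:
Step 0: SEND seq=0 -> fresh
Step 1: DROP seq=100 -> fresh
Step 2: SEND seq=114 -> fresh
Step 3: SEND seq=166 -> fresh
Step 4: SEND seq=201 -> fresh
Step 6: SEND seq=77 -> fresh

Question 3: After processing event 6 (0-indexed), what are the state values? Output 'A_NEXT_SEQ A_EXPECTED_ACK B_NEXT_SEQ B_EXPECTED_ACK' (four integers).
After event 0: A_seq=100 A_ack=77 B_seq=77 B_ack=100
After event 1: A_seq=114 A_ack=77 B_seq=77 B_ack=100
After event 2: A_seq=166 A_ack=77 B_seq=77 B_ack=100
After event 3: A_seq=201 A_ack=77 B_seq=77 B_ack=100
After event 4: A_seq=339 A_ack=77 B_seq=77 B_ack=100
After event 5: A_seq=339 A_ack=77 B_seq=77 B_ack=100
After event 6: A_seq=339 A_ack=106 B_seq=106 B_ack=100

339 106 106 100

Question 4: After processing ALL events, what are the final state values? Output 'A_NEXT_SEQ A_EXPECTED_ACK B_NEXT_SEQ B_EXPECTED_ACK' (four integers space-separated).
Answer: 339 106 106 100

Derivation:
After event 0: A_seq=100 A_ack=77 B_seq=77 B_ack=100
After event 1: A_seq=114 A_ack=77 B_seq=77 B_ack=100
After event 2: A_seq=166 A_ack=77 B_seq=77 B_ack=100
After event 3: A_seq=201 A_ack=77 B_seq=77 B_ack=100
After event 4: A_seq=339 A_ack=77 B_seq=77 B_ack=100
After event 5: A_seq=339 A_ack=77 B_seq=77 B_ack=100
After event 6: A_seq=339 A_ack=106 B_seq=106 B_ack=100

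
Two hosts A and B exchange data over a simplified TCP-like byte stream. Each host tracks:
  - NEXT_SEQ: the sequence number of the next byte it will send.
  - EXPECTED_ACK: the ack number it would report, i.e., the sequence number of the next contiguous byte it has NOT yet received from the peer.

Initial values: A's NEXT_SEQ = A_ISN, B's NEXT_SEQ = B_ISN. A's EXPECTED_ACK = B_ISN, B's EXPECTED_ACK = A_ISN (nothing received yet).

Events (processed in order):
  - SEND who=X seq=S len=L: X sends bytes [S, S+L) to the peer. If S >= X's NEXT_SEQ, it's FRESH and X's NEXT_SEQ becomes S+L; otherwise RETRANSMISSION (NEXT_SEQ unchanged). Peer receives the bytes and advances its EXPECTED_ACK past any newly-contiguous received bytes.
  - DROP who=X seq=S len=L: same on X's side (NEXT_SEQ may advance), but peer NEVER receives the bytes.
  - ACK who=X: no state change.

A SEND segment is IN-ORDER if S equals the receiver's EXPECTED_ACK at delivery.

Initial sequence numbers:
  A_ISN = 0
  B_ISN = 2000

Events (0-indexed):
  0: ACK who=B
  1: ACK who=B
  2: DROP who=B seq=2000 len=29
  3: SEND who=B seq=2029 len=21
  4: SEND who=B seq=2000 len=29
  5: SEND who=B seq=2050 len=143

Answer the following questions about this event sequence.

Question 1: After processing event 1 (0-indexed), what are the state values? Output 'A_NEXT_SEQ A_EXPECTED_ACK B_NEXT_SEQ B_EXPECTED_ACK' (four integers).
After event 0: A_seq=0 A_ack=2000 B_seq=2000 B_ack=0
After event 1: A_seq=0 A_ack=2000 B_seq=2000 B_ack=0

0 2000 2000 0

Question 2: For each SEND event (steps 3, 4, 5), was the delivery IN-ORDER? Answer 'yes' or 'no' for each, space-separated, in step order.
Step 3: SEND seq=2029 -> out-of-order
Step 4: SEND seq=2000 -> in-order
Step 5: SEND seq=2050 -> in-order

Answer: no yes yes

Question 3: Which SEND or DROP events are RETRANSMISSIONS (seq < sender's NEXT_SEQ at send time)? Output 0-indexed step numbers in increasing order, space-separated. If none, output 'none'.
Step 2: DROP seq=2000 -> fresh
Step 3: SEND seq=2029 -> fresh
Step 4: SEND seq=2000 -> retransmit
Step 5: SEND seq=2050 -> fresh

Answer: 4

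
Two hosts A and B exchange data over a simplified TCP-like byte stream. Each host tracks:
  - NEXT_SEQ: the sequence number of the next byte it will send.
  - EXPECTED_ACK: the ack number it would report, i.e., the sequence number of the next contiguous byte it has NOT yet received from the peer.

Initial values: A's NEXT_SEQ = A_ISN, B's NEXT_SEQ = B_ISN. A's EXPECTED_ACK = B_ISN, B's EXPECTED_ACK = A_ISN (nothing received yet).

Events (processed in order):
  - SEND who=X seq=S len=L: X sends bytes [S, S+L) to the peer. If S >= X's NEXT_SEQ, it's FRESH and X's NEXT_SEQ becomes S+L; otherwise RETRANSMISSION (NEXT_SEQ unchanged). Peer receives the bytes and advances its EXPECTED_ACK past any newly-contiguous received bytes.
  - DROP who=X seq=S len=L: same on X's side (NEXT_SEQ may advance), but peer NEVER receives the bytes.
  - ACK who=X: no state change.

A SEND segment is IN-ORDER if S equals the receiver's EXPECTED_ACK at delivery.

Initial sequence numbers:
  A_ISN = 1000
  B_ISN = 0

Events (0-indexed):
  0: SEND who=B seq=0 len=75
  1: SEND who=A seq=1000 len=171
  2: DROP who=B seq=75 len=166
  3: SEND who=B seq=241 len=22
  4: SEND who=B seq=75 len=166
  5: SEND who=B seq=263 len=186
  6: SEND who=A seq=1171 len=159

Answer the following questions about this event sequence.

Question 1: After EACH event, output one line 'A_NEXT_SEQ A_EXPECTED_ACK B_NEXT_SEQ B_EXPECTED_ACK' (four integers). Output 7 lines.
1000 75 75 1000
1171 75 75 1171
1171 75 241 1171
1171 75 263 1171
1171 263 263 1171
1171 449 449 1171
1330 449 449 1330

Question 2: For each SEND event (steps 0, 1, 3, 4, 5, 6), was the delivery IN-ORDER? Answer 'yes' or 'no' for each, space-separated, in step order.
Step 0: SEND seq=0 -> in-order
Step 1: SEND seq=1000 -> in-order
Step 3: SEND seq=241 -> out-of-order
Step 4: SEND seq=75 -> in-order
Step 5: SEND seq=263 -> in-order
Step 6: SEND seq=1171 -> in-order

Answer: yes yes no yes yes yes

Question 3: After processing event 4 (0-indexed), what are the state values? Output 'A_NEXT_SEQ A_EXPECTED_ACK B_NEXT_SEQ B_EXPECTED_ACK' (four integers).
After event 0: A_seq=1000 A_ack=75 B_seq=75 B_ack=1000
After event 1: A_seq=1171 A_ack=75 B_seq=75 B_ack=1171
After event 2: A_seq=1171 A_ack=75 B_seq=241 B_ack=1171
After event 3: A_seq=1171 A_ack=75 B_seq=263 B_ack=1171
After event 4: A_seq=1171 A_ack=263 B_seq=263 B_ack=1171

1171 263 263 1171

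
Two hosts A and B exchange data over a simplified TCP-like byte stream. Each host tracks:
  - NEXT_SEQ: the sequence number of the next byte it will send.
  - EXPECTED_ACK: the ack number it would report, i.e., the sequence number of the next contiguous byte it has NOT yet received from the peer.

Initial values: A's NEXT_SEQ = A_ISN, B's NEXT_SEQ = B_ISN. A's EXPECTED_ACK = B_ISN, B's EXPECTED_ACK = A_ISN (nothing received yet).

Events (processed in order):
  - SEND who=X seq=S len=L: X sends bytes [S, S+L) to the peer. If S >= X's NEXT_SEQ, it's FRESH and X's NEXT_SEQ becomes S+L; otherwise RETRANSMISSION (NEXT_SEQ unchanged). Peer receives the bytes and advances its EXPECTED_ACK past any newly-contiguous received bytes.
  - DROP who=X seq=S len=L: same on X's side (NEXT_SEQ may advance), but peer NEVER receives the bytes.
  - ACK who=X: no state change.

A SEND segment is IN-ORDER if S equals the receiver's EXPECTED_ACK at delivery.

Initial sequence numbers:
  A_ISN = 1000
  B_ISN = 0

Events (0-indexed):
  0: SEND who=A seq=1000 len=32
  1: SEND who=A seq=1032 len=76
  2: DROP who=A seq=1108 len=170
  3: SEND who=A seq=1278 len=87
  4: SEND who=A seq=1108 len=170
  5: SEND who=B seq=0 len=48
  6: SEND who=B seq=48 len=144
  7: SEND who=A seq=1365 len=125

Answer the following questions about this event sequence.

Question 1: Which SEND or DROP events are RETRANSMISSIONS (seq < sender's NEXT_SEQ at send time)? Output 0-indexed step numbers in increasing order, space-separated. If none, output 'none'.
Answer: 4

Derivation:
Step 0: SEND seq=1000 -> fresh
Step 1: SEND seq=1032 -> fresh
Step 2: DROP seq=1108 -> fresh
Step 3: SEND seq=1278 -> fresh
Step 4: SEND seq=1108 -> retransmit
Step 5: SEND seq=0 -> fresh
Step 6: SEND seq=48 -> fresh
Step 7: SEND seq=1365 -> fresh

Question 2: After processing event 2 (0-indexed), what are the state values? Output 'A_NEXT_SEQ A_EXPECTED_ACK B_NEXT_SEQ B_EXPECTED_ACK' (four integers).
After event 0: A_seq=1032 A_ack=0 B_seq=0 B_ack=1032
After event 1: A_seq=1108 A_ack=0 B_seq=0 B_ack=1108
After event 2: A_seq=1278 A_ack=0 B_seq=0 B_ack=1108

1278 0 0 1108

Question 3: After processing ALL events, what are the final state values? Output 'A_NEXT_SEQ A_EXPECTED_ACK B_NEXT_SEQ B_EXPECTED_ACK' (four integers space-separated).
After event 0: A_seq=1032 A_ack=0 B_seq=0 B_ack=1032
After event 1: A_seq=1108 A_ack=0 B_seq=0 B_ack=1108
After event 2: A_seq=1278 A_ack=0 B_seq=0 B_ack=1108
After event 3: A_seq=1365 A_ack=0 B_seq=0 B_ack=1108
After event 4: A_seq=1365 A_ack=0 B_seq=0 B_ack=1365
After event 5: A_seq=1365 A_ack=48 B_seq=48 B_ack=1365
After event 6: A_seq=1365 A_ack=192 B_seq=192 B_ack=1365
After event 7: A_seq=1490 A_ack=192 B_seq=192 B_ack=1490

Answer: 1490 192 192 1490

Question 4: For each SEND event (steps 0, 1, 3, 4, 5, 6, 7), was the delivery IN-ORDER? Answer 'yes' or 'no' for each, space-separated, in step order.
Step 0: SEND seq=1000 -> in-order
Step 1: SEND seq=1032 -> in-order
Step 3: SEND seq=1278 -> out-of-order
Step 4: SEND seq=1108 -> in-order
Step 5: SEND seq=0 -> in-order
Step 6: SEND seq=48 -> in-order
Step 7: SEND seq=1365 -> in-order

Answer: yes yes no yes yes yes yes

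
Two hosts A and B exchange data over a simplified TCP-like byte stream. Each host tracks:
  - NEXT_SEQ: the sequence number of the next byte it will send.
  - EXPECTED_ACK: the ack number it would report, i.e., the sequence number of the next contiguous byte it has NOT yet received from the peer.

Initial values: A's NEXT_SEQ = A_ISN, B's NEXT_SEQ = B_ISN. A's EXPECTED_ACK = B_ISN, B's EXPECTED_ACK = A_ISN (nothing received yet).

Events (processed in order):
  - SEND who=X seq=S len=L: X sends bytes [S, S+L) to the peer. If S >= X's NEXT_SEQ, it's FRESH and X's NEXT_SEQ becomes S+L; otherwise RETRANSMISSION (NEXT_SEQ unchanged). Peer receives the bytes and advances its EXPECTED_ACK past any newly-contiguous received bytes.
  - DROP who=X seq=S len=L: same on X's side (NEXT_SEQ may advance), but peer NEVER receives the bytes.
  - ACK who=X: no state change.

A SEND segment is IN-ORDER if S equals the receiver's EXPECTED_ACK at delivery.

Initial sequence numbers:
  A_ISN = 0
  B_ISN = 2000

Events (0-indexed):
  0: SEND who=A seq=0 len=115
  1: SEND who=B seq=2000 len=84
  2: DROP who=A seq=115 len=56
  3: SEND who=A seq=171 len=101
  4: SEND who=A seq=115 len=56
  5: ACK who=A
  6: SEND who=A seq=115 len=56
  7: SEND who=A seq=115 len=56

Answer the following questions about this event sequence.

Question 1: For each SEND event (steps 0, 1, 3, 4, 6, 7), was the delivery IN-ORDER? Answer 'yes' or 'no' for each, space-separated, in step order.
Answer: yes yes no yes no no

Derivation:
Step 0: SEND seq=0 -> in-order
Step 1: SEND seq=2000 -> in-order
Step 3: SEND seq=171 -> out-of-order
Step 4: SEND seq=115 -> in-order
Step 6: SEND seq=115 -> out-of-order
Step 7: SEND seq=115 -> out-of-order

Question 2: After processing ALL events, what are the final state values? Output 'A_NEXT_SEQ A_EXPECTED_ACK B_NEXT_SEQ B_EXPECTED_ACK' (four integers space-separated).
Answer: 272 2084 2084 272

Derivation:
After event 0: A_seq=115 A_ack=2000 B_seq=2000 B_ack=115
After event 1: A_seq=115 A_ack=2084 B_seq=2084 B_ack=115
After event 2: A_seq=171 A_ack=2084 B_seq=2084 B_ack=115
After event 3: A_seq=272 A_ack=2084 B_seq=2084 B_ack=115
After event 4: A_seq=272 A_ack=2084 B_seq=2084 B_ack=272
After event 5: A_seq=272 A_ack=2084 B_seq=2084 B_ack=272
After event 6: A_seq=272 A_ack=2084 B_seq=2084 B_ack=272
After event 7: A_seq=272 A_ack=2084 B_seq=2084 B_ack=272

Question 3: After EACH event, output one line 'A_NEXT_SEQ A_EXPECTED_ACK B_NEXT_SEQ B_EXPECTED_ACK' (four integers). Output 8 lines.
115 2000 2000 115
115 2084 2084 115
171 2084 2084 115
272 2084 2084 115
272 2084 2084 272
272 2084 2084 272
272 2084 2084 272
272 2084 2084 272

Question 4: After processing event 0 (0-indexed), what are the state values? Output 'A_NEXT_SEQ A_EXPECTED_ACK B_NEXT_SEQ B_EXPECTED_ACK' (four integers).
After event 0: A_seq=115 A_ack=2000 B_seq=2000 B_ack=115

115 2000 2000 115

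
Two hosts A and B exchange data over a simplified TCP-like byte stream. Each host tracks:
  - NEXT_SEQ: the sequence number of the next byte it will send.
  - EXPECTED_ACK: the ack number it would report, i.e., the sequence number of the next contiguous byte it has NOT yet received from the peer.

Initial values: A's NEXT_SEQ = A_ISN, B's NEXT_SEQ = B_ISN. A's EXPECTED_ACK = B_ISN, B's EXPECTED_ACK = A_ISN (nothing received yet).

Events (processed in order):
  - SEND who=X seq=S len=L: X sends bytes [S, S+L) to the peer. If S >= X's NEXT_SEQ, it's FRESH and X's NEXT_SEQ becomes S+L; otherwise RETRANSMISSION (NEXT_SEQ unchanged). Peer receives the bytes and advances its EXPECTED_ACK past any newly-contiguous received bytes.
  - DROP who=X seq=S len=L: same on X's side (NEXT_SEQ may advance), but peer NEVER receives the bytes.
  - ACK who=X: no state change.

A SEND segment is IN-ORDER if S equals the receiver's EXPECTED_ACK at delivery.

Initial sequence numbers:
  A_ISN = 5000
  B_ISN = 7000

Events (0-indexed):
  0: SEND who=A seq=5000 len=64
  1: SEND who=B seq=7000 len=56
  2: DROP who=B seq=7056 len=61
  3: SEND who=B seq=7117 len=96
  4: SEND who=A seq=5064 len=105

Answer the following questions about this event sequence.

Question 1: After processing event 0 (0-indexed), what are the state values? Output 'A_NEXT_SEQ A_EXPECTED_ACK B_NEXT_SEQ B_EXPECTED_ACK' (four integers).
After event 0: A_seq=5064 A_ack=7000 B_seq=7000 B_ack=5064

5064 7000 7000 5064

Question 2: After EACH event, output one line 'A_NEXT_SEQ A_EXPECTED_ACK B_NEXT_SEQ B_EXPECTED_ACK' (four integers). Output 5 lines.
5064 7000 7000 5064
5064 7056 7056 5064
5064 7056 7117 5064
5064 7056 7213 5064
5169 7056 7213 5169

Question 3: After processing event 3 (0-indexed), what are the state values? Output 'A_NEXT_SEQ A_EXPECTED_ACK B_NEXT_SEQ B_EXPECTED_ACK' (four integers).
After event 0: A_seq=5064 A_ack=7000 B_seq=7000 B_ack=5064
After event 1: A_seq=5064 A_ack=7056 B_seq=7056 B_ack=5064
After event 2: A_seq=5064 A_ack=7056 B_seq=7117 B_ack=5064
After event 3: A_seq=5064 A_ack=7056 B_seq=7213 B_ack=5064

5064 7056 7213 5064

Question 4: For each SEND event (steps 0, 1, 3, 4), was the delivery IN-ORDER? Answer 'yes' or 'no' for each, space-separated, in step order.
Answer: yes yes no yes

Derivation:
Step 0: SEND seq=5000 -> in-order
Step 1: SEND seq=7000 -> in-order
Step 3: SEND seq=7117 -> out-of-order
Step 4: SEND seq=5064 -> in-order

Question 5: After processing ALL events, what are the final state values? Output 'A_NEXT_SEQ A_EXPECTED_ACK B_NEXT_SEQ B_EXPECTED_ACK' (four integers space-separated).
Answer: 5169 7056 7213 5169

Derivation:
After event 0: A_seq=5064 A_ack=7000 B_seq=7000 B_ack=5064
After event 1: A_seq=5064 A_ack=7056 B_seq=7056 B_ack=5064
After event 2: A_seq=5064 A_ack=7056 B_seq=7117 B_ack=5064
After event 3: A_seq=5064 A_ack=7056 B_seq=7213 B_ack=5064
After event 4: A_seq=5169 A_ack=7056 B_seq=7213 B_ack=5169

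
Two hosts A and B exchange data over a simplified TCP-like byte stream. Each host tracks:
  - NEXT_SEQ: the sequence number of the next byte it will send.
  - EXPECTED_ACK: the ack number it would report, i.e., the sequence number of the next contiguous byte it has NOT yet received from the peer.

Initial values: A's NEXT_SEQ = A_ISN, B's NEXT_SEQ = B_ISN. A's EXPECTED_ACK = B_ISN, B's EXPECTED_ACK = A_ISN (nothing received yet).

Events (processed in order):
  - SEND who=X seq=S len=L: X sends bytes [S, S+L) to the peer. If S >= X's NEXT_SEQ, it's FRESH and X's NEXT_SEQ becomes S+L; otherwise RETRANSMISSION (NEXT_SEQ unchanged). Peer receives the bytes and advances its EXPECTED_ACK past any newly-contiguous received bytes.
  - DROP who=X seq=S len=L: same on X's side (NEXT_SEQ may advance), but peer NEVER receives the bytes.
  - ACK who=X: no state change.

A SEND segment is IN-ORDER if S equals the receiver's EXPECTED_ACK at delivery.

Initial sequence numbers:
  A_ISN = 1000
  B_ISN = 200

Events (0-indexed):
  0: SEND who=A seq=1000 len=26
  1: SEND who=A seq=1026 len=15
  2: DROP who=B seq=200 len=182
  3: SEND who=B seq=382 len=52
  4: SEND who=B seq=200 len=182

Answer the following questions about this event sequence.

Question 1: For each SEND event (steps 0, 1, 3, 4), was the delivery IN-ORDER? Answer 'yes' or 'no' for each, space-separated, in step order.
Step 0: SEND seq=1000 -> in-order
Step 1: SEND seq=1026 -> in-order
Step 3: SEND seq=382 -> out-of-order
Step 4: SEND seq=200 -> in-order

Answer: yes yes no yes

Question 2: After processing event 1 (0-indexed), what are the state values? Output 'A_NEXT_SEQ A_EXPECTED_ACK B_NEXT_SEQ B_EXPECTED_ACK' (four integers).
After event 0: A_seq=1026 A_ack=200 B_seq=200 B_ack=1026
After event 1: A_seq=1041 A_ack=200 B_seq=200 B_ack=1041

1041 200 200 1041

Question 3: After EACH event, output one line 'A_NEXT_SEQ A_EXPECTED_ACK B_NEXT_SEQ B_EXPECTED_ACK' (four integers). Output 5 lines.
1026 200 200 1026
1041 200 200 1041
1041 200 382 1041
1041 200 434 1041
1041 434 434 1041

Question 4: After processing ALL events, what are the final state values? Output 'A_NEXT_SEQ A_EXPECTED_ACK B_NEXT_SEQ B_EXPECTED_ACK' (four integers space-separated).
After event 0: A_seq=1026 A_ack=200 B_seq=200 B_ack=1026
After event 1: A_seq=1041 A_ack=200 B_seq=200 B_ack=1041
After event 2: A_seq=1041 A_ack=200 B_seq=382 B_ack=1041
After event 3: A_seq=1041 A_ack=200 B_seq=434 B_ack=1041
After event 4: A_seq=1041 A_ack=434 B_seq=434 B_ack=1041

Answer: 1041 434 434 1041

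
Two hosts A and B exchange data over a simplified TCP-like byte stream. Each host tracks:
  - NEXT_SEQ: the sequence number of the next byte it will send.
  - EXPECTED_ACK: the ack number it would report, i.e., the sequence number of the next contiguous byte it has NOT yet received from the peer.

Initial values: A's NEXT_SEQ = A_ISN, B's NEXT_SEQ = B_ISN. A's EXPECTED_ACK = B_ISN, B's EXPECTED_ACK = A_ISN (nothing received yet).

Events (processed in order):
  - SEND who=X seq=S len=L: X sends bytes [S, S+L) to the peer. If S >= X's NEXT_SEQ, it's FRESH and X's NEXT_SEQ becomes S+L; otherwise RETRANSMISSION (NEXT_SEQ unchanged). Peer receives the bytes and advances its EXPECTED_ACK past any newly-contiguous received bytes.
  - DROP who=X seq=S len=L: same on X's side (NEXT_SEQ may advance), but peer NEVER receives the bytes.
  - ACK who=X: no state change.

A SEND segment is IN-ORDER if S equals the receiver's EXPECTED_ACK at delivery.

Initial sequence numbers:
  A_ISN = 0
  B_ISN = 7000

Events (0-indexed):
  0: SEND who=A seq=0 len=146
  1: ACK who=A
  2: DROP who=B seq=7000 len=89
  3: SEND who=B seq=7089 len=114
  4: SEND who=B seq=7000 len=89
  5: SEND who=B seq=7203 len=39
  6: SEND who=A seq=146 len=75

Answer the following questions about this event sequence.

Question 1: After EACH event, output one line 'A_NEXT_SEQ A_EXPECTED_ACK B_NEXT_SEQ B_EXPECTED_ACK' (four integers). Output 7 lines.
146 7000 7000 146
146 7000 7000 146
146 7000 7089 146
146 7000 7203 146
146 7203 7203 146
146 7242 7242 146
221 7242 7242 221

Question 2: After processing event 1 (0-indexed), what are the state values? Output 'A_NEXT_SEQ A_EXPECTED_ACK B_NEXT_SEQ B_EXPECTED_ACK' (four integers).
After event 0: A_seq=146 A_ack=7000 B_seq=7000 B_ack=146
After event 1: A_seq=146 A_ack=7000 B_seq=7000 B_ack=146

146 7000 7000 146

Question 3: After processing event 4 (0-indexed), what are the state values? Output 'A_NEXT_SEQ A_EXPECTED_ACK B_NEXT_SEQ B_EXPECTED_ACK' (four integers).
After event 0: A_seq=146 A_ack=7000 B_seq=7000 B_ack=146
After event 1: A_seq=146 A_ack=7000 B_seq=7000 B_ack=146
After event 2: A_seq=146 A_ack=7000 B_seq=7089 B_ack=146
After event 3: A_seq=146 A_ack=7000 B_seq=7203 B_ack=146
After event 4: A_seq=146 A_ack=7203 B_seq=7203 B_ack=146

146 7203 7203 146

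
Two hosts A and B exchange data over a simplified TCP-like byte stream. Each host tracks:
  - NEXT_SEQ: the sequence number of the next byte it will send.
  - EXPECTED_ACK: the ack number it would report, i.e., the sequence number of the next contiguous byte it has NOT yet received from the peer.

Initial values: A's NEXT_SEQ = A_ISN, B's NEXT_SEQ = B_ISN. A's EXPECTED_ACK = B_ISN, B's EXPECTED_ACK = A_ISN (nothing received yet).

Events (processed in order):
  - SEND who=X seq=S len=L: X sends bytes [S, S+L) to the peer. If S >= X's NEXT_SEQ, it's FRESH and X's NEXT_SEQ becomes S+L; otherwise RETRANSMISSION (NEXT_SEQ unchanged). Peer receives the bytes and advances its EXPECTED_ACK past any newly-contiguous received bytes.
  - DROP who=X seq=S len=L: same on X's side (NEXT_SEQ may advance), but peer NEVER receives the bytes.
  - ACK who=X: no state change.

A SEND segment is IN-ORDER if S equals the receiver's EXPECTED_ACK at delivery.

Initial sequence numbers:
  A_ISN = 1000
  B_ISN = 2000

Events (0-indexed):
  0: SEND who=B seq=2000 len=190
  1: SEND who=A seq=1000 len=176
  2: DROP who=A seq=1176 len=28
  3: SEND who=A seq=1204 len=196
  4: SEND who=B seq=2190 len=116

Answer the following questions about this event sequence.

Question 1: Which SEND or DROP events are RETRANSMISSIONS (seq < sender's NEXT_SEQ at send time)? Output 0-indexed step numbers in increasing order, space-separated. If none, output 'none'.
Step 0: SEND seq=2000 -> fresh
Step 1: SEND seq=1000 -> fresh
Step 2: DROP seq=1176 -> fresh
Step 3: SEND seq=1204 -> fresh
Step 4: SEND seq=2190 -> fresh

Answer: none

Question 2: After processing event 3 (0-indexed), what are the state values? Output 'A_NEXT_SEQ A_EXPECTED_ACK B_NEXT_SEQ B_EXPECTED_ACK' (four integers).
After event 0: A_seq=1000 A_ack=2190 B_seq=2190 B_ack=1000
After event 1: A_seq=1176 A_ack=2190 B_seq=2190 B_ack=1176
After event 2: A_seq=1204 A_ack=2190 B_seq=2190 B_ack=1176
After event 3: A_seq=1400 A_ack=2190 B_seq=2190 B_ack=1176

1400 2190 2190 1176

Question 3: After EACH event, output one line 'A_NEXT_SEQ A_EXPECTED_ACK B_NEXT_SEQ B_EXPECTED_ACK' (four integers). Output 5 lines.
1000 2190 2190 1000
1176 2190 2190 1176
1204 2190 2190 1176
1400 2190 2190 1176
1400 2306 2306 1176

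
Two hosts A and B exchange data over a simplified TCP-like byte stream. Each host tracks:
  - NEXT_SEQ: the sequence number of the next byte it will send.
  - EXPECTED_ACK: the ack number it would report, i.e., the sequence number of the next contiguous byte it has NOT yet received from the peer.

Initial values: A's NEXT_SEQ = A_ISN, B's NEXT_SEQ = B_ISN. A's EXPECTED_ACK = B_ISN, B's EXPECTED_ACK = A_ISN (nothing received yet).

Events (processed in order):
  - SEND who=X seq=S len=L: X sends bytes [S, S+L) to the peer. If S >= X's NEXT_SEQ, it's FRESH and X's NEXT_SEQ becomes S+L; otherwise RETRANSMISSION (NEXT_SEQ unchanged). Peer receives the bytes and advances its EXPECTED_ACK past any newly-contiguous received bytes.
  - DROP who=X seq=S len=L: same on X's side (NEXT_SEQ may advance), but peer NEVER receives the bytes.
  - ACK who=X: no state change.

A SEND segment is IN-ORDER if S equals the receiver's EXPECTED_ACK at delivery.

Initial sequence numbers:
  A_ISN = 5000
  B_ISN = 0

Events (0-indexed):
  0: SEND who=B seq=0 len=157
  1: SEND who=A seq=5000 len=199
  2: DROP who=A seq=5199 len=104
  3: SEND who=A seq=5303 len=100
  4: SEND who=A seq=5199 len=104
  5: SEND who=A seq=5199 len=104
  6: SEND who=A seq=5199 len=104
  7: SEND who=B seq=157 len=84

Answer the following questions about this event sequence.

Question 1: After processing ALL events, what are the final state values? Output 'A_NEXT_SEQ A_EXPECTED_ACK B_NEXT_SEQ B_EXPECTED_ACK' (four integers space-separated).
Answer: 5403 241 241 5403

Derivation:
After event 0: A_seq=5000 A_ack=157 B_seq=157 B_ack=5000
After event 1: A_seq=5199 A_ack=157 B_seq=157 B_ack=5199
After event 2: A_seq=5303 A_ack=157 B_seq=157 B_ack=5199
After event 3: A_seq=5403 A_ack=157 B_seq=157 B_ack=5199
After event 4: A_seq=5403 A_ack=157 B_seq=157 B_ack=5403
After event 5: A_seq=5403 A_ack=157 B_seq=157 B_ack=5403
After event 6: A_seq=5403 A_ack=157 B_seq=157 B_ack=5403
After event 7: A_seq=5403 A_ack=241 B_seq=241 B_ack=5403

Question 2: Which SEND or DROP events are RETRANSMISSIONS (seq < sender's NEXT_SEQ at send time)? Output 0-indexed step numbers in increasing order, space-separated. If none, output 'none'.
Answer: 4 5 6

Derivation:
Step 0: SEND seq=0 -> fresh
Step 1: SEND seq=5000 -> fresh
Step 2: DROP seq=5199 -> fresh
Step 3: SEND seq=5303 -> fresh
Step 4: SEND seq=5199 -> retransmit
Step 5: SEND seq=5199 -> retransmit
Step 6: SEND seq=5199 -> retransmit
Step 7: SEND seq=157 -> fresh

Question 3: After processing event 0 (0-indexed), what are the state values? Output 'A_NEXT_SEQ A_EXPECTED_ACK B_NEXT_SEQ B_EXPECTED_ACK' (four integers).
After event 0: A_seq=5000 A_ack=157 B_seq=157 B_ack=5000

5000 157 157 5000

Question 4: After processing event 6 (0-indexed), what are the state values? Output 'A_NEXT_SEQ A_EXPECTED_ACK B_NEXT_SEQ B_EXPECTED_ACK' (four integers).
After event 0: A_seq=5000 A_ack=157 B_seq=157 B_ack=5000
After event 1: A_seq=5199 A_ack=157 B_seq=157 B_ack=5199
After event 2: A_seq=5303 A_ack=157 B_seq=157 B_ack=5199
After event 3: A_seq=5403 A_ack=157 B_seq=157 B_ack=5199
After event 4: A_seq=5403 A_ack=157 B_seq=157 B_ack=5403
After event 5: A_seq=5403 A_ack=157 B_seq=157 B_ack=5403
After event 6: A_seq=5403 A_ack=157 B_seq=157 B_ack=5403

5403 157 157 5403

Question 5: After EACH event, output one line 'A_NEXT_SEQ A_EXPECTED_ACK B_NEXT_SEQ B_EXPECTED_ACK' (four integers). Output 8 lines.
5000 157 157 5000
5199 157 157 5199
5303 157 157 5199
5403 157 157 5199
5403 157 157 5403
5403 157 157 5403
5403 157 157 5403
5403 241 241 5403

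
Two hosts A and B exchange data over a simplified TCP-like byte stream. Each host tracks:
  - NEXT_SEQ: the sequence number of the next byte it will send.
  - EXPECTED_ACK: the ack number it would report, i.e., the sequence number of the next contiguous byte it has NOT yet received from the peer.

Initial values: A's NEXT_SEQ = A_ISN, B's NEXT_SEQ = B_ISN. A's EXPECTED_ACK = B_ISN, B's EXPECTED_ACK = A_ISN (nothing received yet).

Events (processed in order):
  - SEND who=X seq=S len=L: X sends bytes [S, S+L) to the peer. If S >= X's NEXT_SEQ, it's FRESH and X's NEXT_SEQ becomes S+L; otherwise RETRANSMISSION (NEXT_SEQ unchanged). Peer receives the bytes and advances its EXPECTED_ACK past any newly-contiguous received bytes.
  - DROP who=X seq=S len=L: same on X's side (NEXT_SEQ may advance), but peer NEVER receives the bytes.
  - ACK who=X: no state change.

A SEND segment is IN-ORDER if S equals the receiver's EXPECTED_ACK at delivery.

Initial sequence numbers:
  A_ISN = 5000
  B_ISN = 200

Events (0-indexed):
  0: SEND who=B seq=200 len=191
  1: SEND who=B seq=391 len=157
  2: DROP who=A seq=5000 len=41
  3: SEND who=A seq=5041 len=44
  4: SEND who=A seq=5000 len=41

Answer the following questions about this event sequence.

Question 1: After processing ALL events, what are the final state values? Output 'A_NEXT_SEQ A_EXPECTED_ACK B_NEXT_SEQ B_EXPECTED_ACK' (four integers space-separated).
Answer: 5085 548 548 5085

Derivation:
After event 0: A_seq=5000 A_ack=391 B_seq=391 B_ack=5000
After event 1: A_seq=5000 A_ack=548 B_seq=548 B_ack=5000
After event 2: A_seq=5041 A_ack=548 B_seq=548 B_ack=5000
After event 3: A_seq=5085 A_ack=548 B_seq=548 B_ack=5000
After event 4: A_seq=5085 A_ack=548 B_seq=548 B_ack=5085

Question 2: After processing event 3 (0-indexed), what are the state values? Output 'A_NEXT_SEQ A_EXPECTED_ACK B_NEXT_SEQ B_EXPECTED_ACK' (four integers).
After event 0: A_seq=5000 A_ack=391 B_seq=391 B_ack=5000
After event 1: A_seq=5000 A_ack=548 B_seq=548 B_ack=5000
After event 2: A_seq=5041 A_ack=548 B_seq=548 B_ack=5000
After event 3: A_seq=5085 A_ack=548 B_seq=548 B_ack=5000

5085 548 548 5000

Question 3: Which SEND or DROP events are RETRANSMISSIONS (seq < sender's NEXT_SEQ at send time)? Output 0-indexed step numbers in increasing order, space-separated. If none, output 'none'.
Step 0: SEND seq=200 -> fresh
Step 1: SEND seq=391 -> fresh
Step 2: DROP seq=5000 -> fresh
Step 3: SEND seq=5041 -> fresh
Step 4: SEND seq=5000 -> retransmit

Answer: 4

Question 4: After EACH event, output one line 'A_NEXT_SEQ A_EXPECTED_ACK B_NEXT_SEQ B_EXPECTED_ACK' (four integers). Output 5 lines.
5000 391 391 5000
5000 548 548 5000
5041 548 548 5000
5085 548 548 5000
5085 548 548 5085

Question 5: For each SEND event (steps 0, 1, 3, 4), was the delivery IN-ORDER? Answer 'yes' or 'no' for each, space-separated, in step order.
Answer: yes yes no yes

Derivation:
Step 0: SEND seq=200 -> in-order
Step 1: SEND seq=391 -> in-order
Step 3: SEND seq=5041 -> out-of-order
Step 4: SEND seq=5000 -> in-order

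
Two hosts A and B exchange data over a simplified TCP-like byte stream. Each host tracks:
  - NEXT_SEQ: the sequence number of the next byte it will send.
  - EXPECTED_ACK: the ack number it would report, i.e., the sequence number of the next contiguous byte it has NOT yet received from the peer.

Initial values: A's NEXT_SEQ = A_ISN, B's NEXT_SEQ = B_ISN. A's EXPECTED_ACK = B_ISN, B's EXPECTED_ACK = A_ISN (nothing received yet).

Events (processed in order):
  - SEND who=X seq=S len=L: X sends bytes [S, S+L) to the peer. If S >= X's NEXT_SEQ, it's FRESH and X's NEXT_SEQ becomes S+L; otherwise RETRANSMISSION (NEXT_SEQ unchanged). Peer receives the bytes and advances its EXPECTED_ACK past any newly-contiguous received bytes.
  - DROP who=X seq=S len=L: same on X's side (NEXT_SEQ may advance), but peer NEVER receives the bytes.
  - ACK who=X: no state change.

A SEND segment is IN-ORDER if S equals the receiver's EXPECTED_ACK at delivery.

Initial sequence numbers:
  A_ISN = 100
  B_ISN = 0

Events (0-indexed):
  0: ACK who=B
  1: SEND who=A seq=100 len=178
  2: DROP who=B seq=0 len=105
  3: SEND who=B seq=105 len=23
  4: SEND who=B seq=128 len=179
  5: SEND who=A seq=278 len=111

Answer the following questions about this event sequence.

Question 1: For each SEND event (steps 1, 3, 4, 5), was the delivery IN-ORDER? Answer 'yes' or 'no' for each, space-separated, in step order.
Step 1: SEND seq=100 -> in-order
Step 3: SEND seq=105 -> out-of-order
Step 4: SEND seq=128 -> out-of-order
Step 5: SEND seq=278 -> in-order

Answer: yes no no yes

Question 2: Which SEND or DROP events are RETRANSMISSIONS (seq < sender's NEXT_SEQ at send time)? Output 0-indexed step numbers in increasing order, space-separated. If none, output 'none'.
Step 1: SEND seq=100 -> fresh
Step 2: DROP seq=0 -> fresh
Step 3: SEND seq=105 -> fresh
Step 4: SEND seq=128 -> fresh
Step 5: SEND seq=278 -> fresh

Answer: none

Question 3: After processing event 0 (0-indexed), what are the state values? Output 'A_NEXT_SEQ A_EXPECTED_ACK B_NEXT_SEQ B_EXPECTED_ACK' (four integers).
After event 0: A_seq=100 A_ack=0 B_seq=0 B_ack=100

100 0 0 100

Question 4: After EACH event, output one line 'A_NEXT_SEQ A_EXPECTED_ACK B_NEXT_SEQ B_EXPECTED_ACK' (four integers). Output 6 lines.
100 0 0 100
278 0 0 278
278 0 105 278
278 0 128 278
278 0 307 278
389 0 307 389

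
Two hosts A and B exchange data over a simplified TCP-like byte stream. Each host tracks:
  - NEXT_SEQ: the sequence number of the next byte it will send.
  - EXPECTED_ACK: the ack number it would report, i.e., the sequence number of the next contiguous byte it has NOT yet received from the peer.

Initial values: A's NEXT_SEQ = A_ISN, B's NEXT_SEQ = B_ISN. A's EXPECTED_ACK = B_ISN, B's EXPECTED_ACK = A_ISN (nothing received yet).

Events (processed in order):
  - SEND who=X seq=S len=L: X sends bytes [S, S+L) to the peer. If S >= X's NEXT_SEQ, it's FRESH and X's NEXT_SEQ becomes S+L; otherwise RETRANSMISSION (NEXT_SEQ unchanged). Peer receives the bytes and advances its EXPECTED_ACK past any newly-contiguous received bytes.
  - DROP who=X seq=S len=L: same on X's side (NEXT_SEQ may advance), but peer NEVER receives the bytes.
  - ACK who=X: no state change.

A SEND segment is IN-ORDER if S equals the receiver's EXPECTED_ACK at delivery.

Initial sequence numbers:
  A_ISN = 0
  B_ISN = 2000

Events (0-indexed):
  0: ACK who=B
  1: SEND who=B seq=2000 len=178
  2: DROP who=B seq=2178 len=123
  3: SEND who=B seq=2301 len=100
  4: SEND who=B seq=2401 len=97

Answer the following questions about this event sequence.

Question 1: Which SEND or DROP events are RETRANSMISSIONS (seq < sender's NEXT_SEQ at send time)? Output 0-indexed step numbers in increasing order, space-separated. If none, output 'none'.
Step 1: SEND seq=2000 -> fresh
Step 2: DROP seq=2178 -> fresh
Step 3: SEND seq=2301 -> fresh
Step 4: SEND seq=2401 -> fresh

Answer: none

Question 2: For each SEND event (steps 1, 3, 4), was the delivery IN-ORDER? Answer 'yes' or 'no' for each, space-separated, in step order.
Step 1: SEND seq=2000 -> in-order
Step 3: SEND seq=2301 -> out-of-order
Step 4: SEND seq=2401 -> out-of-order

Answer: yes no no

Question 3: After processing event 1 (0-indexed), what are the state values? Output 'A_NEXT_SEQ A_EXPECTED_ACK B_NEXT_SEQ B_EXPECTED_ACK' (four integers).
After event 0: A_seq=0 A_ack=2000 B_seq=2000 B_ack=0
After event 1: A_seq=0 A_ack=2178 B_seq=2178 B_ack=0

0 2178 2178 0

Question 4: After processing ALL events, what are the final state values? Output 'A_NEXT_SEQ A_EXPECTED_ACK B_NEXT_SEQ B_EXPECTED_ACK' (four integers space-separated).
Answer: 0 2178 2498 0

Derivation:
After event 0: A_seq=0 A_ack=2000 B_seq=2000 B_ack=0
After event 1: A_seq=0 A_ack=2178 B_seq=2178 B_ack=0
After event 2: A_seq=0 A_ack=2178 B_seq=2301 B_ack=0
After event 3: A_seq=0 A_ack=2178 B_seq=2401 B_ack=0
After event 4: A_seq=0 A_ack=2178 B_seq=2498 B_ack=0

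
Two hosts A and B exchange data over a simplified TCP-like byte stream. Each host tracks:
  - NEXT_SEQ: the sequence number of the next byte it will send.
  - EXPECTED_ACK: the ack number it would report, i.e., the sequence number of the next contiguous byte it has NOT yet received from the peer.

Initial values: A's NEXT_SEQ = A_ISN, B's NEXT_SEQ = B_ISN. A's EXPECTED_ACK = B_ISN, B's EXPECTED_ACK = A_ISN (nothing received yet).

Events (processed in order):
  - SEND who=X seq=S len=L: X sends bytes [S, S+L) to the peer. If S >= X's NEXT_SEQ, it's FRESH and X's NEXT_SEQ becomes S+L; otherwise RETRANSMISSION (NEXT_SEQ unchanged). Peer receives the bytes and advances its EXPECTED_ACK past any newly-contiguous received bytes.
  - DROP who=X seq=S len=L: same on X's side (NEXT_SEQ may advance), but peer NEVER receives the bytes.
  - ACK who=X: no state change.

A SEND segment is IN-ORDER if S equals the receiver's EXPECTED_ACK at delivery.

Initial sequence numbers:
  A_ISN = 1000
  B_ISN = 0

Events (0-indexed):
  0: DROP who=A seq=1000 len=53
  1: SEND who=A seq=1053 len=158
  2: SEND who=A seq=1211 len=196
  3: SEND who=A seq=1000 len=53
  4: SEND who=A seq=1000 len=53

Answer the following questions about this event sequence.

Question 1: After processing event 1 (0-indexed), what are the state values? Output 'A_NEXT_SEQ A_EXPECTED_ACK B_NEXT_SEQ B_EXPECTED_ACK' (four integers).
After event 0: A_seq=1053 A_ack=0 B_seq=0 B_ack=1000
After event 1: A_seq=1211 A_ack=0 B_seq=0 B_ack=1000

1211 0 0 1000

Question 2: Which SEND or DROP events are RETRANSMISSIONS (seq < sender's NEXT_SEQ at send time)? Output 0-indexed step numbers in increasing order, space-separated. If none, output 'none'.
Answer: 3 4

Derivation:
Step 0: DROP seq=1000 -> fresh
Step 1: SEND seq=1053 -> fresh
Step 2: SEND seq=1211 -> fresh
Step 3: SEND seq=1000 -> retransmit
Step 4: SEND seq=1000 -> retransmit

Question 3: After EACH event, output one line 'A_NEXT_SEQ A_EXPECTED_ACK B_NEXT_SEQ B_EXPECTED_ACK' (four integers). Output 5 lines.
1053 0 0 1000
1211 0 0 1000
1407 0 0 1000
1407 0 0 1407
1407 0 0 1407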